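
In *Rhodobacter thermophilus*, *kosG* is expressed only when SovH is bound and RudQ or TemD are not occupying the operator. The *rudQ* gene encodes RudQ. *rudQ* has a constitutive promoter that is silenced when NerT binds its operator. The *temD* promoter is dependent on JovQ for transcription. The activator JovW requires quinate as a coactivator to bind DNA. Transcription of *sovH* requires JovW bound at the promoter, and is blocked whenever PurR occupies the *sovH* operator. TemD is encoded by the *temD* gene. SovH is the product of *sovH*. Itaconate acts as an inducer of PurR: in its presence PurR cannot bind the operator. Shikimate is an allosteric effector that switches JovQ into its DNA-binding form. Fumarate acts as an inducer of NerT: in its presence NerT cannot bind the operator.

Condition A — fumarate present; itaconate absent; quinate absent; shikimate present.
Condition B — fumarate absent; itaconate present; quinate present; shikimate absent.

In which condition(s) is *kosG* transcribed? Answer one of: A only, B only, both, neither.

B only

Condition A:
Fumarate is present, so NerT is inactive.
With no repressor bound, *rudQ* is transcribed.
So RudQ is produced and active.
Itaconate is absent, so PurR is active.
Quinate is absent, so JovW is inactive.
With repressor PurR bound, *sovH* is not transcribed.
So SovH is not produced.
Shikimate is present, so JovQ is active.
No repressor is bound and JovQ is active, so *temD* is transcribed.
So TemD is produced and active.
With repressor RudQ bound, *kosG* is not transcribed.
→ *kosG* is OFF in A.
Condition B:
Fumarate is absent, so NerT is active.
With repressor NerT bound, *rudQ* is not transcribed.
So RudQ is not produced.
Itaconate is present, so PurR is inactive.
Quinate is present, so JovW is active.
No repressor is bound and JovW is active, so *sovH* is transcribed.
So SovH is produced and active.
Shikimate is absent, so JovQ is inactive.
Required activator JovQ is absent, so *temD* is not transcribed.
So TemD is not produced.
No repressor is bound and SovH is active, so *kosG* is transcribed.
→ *kosG* is ON in B.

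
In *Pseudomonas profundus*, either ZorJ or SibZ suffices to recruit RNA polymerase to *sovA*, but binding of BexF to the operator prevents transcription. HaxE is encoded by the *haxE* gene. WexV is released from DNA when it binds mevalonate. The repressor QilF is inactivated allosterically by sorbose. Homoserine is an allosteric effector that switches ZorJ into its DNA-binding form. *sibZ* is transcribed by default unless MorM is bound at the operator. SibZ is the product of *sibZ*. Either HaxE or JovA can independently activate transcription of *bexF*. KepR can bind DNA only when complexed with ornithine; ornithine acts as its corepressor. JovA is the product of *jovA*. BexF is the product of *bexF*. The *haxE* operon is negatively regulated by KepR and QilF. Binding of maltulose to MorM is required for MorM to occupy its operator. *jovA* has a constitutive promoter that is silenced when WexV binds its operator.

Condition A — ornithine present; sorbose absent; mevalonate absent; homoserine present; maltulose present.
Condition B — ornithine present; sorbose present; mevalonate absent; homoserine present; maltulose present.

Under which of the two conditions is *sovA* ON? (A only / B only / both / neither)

both

Condition A:
Ornithine is present, so KepR is active.
Sorbose is absent, so QilF is active.
With repressor KepR bound, *haxE* is not transcribed.
So HaxE is not produced.
Mevalonate is absent, so WexV is active.
With repressor WexV bound, *jovA* is not transcribed.
So JovA is not produced.
No activator is available at the *bexF* promoter, so *bexF* is not transcribed.
So BexF is not produced.
Homoserine is present, so ZorJ is active.
Maltulose is present, so MorM is active.
With repressor MorM bound, *sibZ* is not transcribed.
So SibZ is not produced.
Activator ZorJ is present, so *sovA* is transcribed.
→ *sovA* is ON in A.
Condition B:
Ornithine is present, so KepR is active.
Sorbose is present, so QilF is inactive.
With repressor KepR bound, *haxE* is not transcribed.
So HaxE is not produced.
Mevalonate is absent, so WexV is active.
With repressor WexV bound, *jovA* is not transcribed.
So JovA is not produced.
No activator is available at the *bexF* promoter, so *bexF* is not transcribed.
So BexF is not produced.
Homoserine is present, so ZorJ is active.
Maltulose is present, so MorM is active.
With repressor MorM bound, *sibZ* is not transcribed.
So SibZ is not produced.
Activator ZorJ is present, so *sovA* is transcribed.
→ *sovA* is ON in B.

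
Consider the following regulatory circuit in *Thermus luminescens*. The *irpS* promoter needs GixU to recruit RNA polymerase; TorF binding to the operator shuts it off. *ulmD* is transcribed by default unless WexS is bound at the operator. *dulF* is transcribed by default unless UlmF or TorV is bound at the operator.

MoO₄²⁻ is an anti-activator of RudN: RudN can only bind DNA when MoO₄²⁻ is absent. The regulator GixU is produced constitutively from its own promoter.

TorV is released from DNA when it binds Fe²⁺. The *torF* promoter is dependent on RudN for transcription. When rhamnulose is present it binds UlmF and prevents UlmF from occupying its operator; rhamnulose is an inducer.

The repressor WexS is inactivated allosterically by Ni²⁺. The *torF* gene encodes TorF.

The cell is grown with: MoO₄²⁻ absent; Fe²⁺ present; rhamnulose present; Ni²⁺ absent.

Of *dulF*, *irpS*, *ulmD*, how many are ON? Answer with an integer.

Rhamnulose is present, so UlmF is inactive.
Fe²⁺ is present, so TorV is inactive.
With no repressor bound, *dulF* is transcribed.
→ *dulF* is ON.
MoO₄²⁻ is absent, so RudN is active.
No repressor is bound and RudN is active, so *torF* is transcribed.
So TorF is produced and active.
GixU is produced constitutively and is active.
With repressor TorF bound, *irpS* is not transcribed.
→ *irpS* is OFF.
Ni²⁺ is absent, so WexS is active.
With repressor WexS bound, *ulmD* is not transcribed.
→ *ulmD* is OFF.
1 of the 3 genes is transcribed.

1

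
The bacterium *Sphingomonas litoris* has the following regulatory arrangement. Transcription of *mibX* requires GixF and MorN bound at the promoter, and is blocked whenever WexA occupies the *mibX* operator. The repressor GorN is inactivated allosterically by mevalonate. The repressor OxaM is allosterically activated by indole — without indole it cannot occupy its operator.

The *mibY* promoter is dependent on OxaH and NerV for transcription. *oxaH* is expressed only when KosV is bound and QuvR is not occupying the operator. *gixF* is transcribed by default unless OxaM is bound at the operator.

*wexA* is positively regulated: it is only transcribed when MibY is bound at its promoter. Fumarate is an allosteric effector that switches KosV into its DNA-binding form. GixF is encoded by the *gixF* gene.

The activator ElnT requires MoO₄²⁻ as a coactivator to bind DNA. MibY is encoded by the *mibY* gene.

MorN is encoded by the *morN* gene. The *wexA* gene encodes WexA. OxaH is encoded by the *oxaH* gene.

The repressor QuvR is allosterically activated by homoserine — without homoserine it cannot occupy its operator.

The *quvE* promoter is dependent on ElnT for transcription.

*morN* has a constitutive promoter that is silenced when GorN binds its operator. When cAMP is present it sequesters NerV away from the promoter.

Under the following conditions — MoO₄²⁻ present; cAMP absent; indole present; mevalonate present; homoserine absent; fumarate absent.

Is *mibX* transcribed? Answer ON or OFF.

OFF

Fumarate is absent, so KosV is inactive.
Homoserine is absent, so QuvR is inactive.
Required activator KosV is absent, so *oxaH* is not transcribed.
So OxaH is not produced.
cAMP is absent, so NerV is active.
Required activator OxaH is absent, so *mibY* is not transcribed.
So MibY is not produced.
Required activator MibY is absent, so *wexA* is not transcribed.
So WexA is not produced.
Indole is present, so OxaM is active.
With repressor OxaM bound, *gixF* is not transcribed.
So GixF is not produced.
Mevalonate is present, so GorN is inactive.
With no repressor bound, *morN* is transcribed.
So MorN is produced and active.
Required activator GixF is absent, so *mibX* is not transcribed.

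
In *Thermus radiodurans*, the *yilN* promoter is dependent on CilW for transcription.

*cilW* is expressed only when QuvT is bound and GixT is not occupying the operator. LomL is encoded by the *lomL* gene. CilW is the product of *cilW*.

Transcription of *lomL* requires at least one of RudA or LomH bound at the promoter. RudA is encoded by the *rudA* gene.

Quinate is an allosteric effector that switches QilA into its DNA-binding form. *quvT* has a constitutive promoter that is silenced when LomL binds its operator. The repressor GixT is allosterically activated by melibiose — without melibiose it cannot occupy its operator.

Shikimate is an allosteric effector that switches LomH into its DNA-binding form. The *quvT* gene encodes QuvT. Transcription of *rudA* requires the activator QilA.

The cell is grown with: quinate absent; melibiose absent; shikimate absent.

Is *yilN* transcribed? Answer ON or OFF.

ON

Quinate is absent, so QilA is inactive.
Required activator QilA is absent, so *rudA* is not transcribed.
So RudA is not produced.
Shikimate is absent, so LomH is inactive.
No activator is available at the *lomL* promoter, so *lomL* is not transcribed.
So LomL is not produced.
With no repressor bound, *quvT* is transcribed.
So QuvT is produced and active.
Melibiose is absent, so GixT is inactive.
No repressor is bound and QuvT is active, so *cilW* is transcribed.
So CilW is produced and active.
No repressor is bound and CilW is active, so *yilN* is transcribed.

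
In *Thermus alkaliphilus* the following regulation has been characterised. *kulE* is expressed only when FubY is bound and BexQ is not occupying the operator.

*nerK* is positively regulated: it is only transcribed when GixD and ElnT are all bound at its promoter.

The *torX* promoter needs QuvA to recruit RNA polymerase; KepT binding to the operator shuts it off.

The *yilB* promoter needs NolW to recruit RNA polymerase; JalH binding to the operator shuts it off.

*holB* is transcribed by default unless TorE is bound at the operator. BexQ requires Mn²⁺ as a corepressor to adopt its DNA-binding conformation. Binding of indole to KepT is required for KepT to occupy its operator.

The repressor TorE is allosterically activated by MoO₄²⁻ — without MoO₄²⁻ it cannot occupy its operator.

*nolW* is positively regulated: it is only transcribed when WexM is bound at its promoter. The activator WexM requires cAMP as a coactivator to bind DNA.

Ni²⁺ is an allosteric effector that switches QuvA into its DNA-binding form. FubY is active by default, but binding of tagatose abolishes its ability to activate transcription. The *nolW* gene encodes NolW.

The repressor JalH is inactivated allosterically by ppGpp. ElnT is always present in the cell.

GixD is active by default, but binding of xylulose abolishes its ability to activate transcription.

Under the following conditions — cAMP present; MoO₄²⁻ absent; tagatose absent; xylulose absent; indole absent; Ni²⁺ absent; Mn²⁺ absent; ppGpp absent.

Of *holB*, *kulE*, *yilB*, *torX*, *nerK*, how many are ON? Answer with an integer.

3

MoO₄²⁻ is absent, so TorE is inactive.
With no repressor bound, *holB* is transcribed.
→ *holB* is ON.
Mn²⁺ is absent, so BexQ is inactive.
Tagatose is absent, so FubY is active.
No repressor is bound and FubY is active, so *kulE* is transcribed.
→ *kulE* is ON.
cAMP is present, so WexM is active.
No repressor is bound and WexM is active, so *nolW* is transcribed.
So NolW is produced and active.
ppGpp is absent, so JalH is active.
With repressor JalH bound, *yilB* is not transcribed.
→ *yilB* is OFF.
Indole is absent, so KepT is inactive.
Ni²⁺ is absent, so QuvA is inactive.
Required activator QuvA is absent, so *torX* is not transcribed.
→ *torX* is OFF.
Xylulose is absent, so GixD is active.
ElnT is produced constitutively and is active.
No repressor is bound and GixD and ElnT are active, so *nerK* is transcribed.
→ *nerK* is ON.
3 of the 5 genes are transcribed.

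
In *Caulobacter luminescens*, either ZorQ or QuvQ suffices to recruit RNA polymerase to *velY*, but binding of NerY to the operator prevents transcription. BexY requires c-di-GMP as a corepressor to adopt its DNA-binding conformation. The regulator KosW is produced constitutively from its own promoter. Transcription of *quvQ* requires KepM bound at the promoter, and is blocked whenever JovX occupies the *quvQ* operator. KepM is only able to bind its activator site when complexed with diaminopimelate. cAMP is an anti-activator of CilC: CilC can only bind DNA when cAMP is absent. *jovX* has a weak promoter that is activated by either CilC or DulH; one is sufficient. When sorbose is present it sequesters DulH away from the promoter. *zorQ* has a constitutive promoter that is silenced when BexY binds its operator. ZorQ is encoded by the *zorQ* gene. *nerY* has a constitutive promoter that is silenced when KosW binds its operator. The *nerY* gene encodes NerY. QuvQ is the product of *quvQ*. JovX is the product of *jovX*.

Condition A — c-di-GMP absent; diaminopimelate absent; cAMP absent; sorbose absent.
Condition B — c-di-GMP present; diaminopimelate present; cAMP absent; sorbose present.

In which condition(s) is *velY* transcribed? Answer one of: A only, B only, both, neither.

Condition A:
KosW is produced constitutively and is active.
With repressor KosW bound, *nerY* is not transcribed.
So NerY is not produced.
c-di-GMP is absent, so BexY is inactive.
With no repressor bound, *zorQ* is transcribed.
So ZorQ is produced and active.
Diaminopimelate is absent, so KepM is inactive.
cAMP is absent, so CilC is active.
Sorbose is absent, so DulH is active.
Activator CilC is present, so *jovX* is transcribed.
So JovX is produced and active.
With repressor JovX bound, *quvQ* is not transcribed.
So QuvQ is not produced.
Activator ZorQ is present, so *velY* is transcribed.
→ *velY* is ON in A.
Condition B:
KosW is produced constitutively and is active.
With repressor KosW bound, *nerY* is not transcribed.
So NerY is not produced.
c-di-GMP is present, so BexY is active.
With repressor BexY bound, *zorQ* is not transcribed.
So ZorQ is not produced.
Diaminopimelate is present, so KepM is active.
cAMP is absent, so CilC is active.
Sorbose is present, so DulH is inactive.
Activator CilC is present, so *jovX* is transcribed.
So JovX is produced and active.
With repressor JovX bound, *quvQ* is not transcribed.
So QuvQ is not produced.
No activator is available at the *velY* promoter, so *velY* is not transcribed.
→ *velY* is OFF in B.

A only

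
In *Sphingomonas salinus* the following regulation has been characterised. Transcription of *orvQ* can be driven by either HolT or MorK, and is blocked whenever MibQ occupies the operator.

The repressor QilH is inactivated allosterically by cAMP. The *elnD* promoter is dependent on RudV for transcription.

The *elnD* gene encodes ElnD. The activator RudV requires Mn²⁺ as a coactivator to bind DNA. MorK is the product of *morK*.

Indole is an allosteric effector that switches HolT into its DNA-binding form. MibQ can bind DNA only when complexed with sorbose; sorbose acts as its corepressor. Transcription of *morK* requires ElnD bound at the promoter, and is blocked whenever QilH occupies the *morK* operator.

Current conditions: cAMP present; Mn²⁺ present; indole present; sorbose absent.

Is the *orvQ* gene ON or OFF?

ON

Sorbose is absent, so MibQ is inactive.
Indole is present, so HolT is active.
cAMP is present, so QilH is inactive.
Mn²⁺ is present, so RudV is active.
No repressor is bound and RudV is active, so *elnD* is transcribed.
So ElnD is produced and active.
No repressor is bound and ElnD is active, so *morK* is transcribed.
So MorK is produced and active.
Activator HolT is present, so *orvQ* is transcribed.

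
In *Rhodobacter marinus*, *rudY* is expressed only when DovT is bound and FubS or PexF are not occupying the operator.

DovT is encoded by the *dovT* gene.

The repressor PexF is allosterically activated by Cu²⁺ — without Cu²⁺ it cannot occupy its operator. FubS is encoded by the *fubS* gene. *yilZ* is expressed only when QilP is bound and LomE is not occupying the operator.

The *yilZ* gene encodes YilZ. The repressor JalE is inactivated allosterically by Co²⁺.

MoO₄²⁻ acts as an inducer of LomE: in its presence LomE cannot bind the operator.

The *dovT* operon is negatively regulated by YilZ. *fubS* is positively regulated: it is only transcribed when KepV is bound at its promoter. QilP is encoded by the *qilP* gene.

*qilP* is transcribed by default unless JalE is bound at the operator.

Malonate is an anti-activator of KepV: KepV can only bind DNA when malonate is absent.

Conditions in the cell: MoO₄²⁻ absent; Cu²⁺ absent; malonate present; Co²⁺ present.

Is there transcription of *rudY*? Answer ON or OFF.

MoO₄²⁻ is absent, so LomE is active.
Co²⁺ is present, so JalE is inactive.
With no repressor bound, *qilP* is transcribed.
So QilP is produced and active.
With repressor LomE bound, *yilZ* is not transcribed.
So YilZ is not produced.
With no repressor bound, *dovT* is transcribed.
So DovT is produced and active.
Malonate is present, so KepV is inactive.
Required activator KepV is absent, so *fubS* is not transcribed.
So FubS is not produced.
Cu²⁺ is absent, so PexF is inactive.
No repressor is bound and DovT is active, so *rudY* is transcribed.

ON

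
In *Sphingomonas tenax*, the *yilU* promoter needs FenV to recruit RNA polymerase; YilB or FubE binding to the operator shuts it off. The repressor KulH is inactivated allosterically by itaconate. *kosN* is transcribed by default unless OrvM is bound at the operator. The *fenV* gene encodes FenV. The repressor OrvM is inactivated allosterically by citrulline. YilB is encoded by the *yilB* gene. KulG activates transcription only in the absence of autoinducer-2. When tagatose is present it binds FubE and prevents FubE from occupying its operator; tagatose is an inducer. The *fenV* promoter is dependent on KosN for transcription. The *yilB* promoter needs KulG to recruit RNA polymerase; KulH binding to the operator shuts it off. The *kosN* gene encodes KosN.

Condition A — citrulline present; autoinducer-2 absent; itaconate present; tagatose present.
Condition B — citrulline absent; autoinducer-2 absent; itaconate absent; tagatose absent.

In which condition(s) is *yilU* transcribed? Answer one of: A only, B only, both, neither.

Condition A:
Citrulline is present, so OrvM is inactive.
With no repressor bound, *kosN* is transcribed.
So KosN is produced and active.
No repressor is bound and KosN is active, so *fenV* is transcribed.
So FenV is produced and active.
Autoinducer-2 is absent, so KulG is active.
Itaconate is present, so KulH is inactive.
No repressor is bound and KulG is active, so *yilB* is transcribed.
So YilB is produced and active.
Tagatose is present, so FubE is inactive.
With repressor YilB bound, *yilU* is not transcribed.
→ *yilU* is OFF in A.
Condition B:
Citrulline is absent, so OrvM is active.
With repressor OrvM bound, *kosN* is not transcribed.
So KosN is not produced.
Required activator KosN is absent, so *fenV* is not transcribed.
So FenV is not produced.
Autoinducer-2 is absent, so KulG is active.
Itaconate is absent, so KulH is active.
With repressor KulH bound, *yilB* is not transcribed.
So YilB is not produced.
Tagatose is absent, so FubE is active.
With repressor FubE bound, *yilU* is not transcribed.
→ *yilU* is OFF in B.

neither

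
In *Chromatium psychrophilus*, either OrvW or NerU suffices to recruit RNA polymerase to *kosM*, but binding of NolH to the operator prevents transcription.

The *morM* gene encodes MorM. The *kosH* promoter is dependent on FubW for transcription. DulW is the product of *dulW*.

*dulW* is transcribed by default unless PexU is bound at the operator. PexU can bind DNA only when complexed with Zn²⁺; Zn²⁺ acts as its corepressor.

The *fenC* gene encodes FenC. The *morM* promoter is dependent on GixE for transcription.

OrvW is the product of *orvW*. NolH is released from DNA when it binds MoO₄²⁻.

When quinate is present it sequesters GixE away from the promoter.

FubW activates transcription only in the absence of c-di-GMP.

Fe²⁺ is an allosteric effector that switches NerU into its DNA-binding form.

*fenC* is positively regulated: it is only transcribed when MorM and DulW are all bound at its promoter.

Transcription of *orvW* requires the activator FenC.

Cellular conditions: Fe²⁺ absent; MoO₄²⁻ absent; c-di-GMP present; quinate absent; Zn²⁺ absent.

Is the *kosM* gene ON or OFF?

Quinate is absent, so GixE is active.
No repressor is bound and GixE is active, so *morM* is transcribed.
So MorM is produced and active.
Zn²⁺ is absent, so PexU is inactive.
With no repressor bound, *dulW* is transcribed.
So DulW is produced and active.
No repressor is bound and MorM and DulW are active, so *fenC* is transcribed.
So FenC is produced and active.
No repressor is bound and FenC is active, so *orvW* is transcribed.
So OrvW is produced and active.
MoO₄²⁻ is absent, so NolH is active.
Fe²⁺ is absent, so NerU is inactive.
With repressor NolH bound, *kosM* is not transcribed.

OFF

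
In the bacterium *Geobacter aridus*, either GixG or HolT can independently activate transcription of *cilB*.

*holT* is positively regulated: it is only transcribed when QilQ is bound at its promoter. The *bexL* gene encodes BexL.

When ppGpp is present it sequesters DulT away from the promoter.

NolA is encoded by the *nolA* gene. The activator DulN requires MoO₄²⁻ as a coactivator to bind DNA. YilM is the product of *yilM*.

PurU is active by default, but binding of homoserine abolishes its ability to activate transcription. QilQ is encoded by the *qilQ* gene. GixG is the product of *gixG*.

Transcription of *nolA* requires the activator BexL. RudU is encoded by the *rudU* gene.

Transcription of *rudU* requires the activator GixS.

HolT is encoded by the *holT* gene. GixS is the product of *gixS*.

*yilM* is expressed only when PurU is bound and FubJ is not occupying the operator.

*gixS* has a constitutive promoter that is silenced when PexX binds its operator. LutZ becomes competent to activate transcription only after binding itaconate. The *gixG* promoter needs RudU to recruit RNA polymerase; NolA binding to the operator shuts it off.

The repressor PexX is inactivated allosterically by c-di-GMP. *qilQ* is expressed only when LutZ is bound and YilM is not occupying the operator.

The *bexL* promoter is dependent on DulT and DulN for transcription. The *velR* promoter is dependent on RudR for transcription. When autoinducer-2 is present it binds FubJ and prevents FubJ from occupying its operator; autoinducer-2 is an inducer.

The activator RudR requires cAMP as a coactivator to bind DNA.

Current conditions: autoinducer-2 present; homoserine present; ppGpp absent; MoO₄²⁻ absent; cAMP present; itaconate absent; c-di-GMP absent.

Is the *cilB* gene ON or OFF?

OFF

c-di-GMP is absent, so PexX is active.
With repressor PexX bound, *gixS* is not transcribed.
So GixS is not produced.
Required activator GixS is absent, so *rudU* is not transcribed.
So RudU is not produced.
ppGpp is absent, so DulT is active.
MoO₄²⁻ is absent, so DulN is inactive.
Required activator DulN is absent, so *bexL* is not transcribed.
So BexL is not produced.
Required activator BexL is absent, so *nolA* is not transcribed.
So NolA is not produced.
Required activator RudU is absent, so *gixG* is not transcribed.
So GixG is not produced.
Homoserine is present, so PurU is inactive.
Autoinducer-2 is present, so FubJ is inactive.
Required activator PurU is absent, so *yilM* is not transcribed.
So YilM is not produced.
Itaconate is absent, so LutZ is inactive.
Required activator LutZ is absent, so *qilQ* is not transcribed.
So QilQ is not produced.
Required activator QilQ is absent, so *holT* is not transcribed.
So HolT is not produced.
No activator is available at the *cilB* promoter, so *cilB* is not transcribed.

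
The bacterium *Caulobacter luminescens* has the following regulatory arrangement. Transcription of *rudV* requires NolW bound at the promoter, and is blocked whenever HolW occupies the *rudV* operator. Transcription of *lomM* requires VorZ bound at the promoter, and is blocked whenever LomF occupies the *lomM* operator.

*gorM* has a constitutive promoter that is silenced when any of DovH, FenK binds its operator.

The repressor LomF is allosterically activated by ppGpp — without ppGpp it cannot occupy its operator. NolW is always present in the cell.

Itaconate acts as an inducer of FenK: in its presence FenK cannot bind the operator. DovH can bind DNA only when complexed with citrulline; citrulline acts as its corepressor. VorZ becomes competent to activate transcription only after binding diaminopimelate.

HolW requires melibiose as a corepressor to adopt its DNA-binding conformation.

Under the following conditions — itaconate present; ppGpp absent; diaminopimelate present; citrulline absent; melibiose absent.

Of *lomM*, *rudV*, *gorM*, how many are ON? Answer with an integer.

Diaminopimelate is present, so VorZ is active.
ppGpp is absent, so LomF is inactive.
No repressor is bound and VorZ is active, so *lomM* is transcribed.
→ *lomM* is ON.
Melibiose is absent, so HolW is inactive.
NolW is produced constitutively and is active.
No repressor is bound and NolW is active, so *rudV* is transcribed.
→ *rudV* is ON.
Citrulline is absent, so DovH is inactive.
Itaconate is present, so FenK is inactive.
With no repressor bound, *gorM* is transcribed.
→ *gorM* is ON.
3 of the 3 genes are transcribed.

3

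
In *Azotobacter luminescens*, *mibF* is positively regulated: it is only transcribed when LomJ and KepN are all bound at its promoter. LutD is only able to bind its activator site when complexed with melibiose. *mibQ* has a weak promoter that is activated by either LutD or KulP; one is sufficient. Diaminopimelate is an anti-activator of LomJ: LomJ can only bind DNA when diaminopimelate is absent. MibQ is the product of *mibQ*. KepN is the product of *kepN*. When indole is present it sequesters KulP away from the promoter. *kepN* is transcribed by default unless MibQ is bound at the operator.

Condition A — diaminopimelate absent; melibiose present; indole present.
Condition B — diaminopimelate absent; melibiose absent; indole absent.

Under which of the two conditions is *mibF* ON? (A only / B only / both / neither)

Condition A:
Diaminopimelate is absent, so LomJ is active.
Melibiose is present, so LutD is active.
Indole is present, so KulP is inactive.
Activator LutD is present, so *mibQ* is transcribed.
So MibQ is produced and active.
With repressor MibQ bound, *kepN* is not transcribed.
So KepN is not produced.
Required activator KepN is absent, so *mibF* is not transcribed.
→ *mibF* is OFF in A.
Condition B:
Diaminopimelate is absent, so LomJ is active.
Melibiose is absent, so LutD is inactive.
Indole is absent, so KulP is active.
Activator KulP is present, so *mibQ* is transcribed.
So MibQ is produced and active.
With repressor MibQ bound, *kepN* is not transcribed.
So KepN is not produced.
Required activator KepN is absent, so *mibF* is not transcribed.
→ *mibF* is OFF in B.

neither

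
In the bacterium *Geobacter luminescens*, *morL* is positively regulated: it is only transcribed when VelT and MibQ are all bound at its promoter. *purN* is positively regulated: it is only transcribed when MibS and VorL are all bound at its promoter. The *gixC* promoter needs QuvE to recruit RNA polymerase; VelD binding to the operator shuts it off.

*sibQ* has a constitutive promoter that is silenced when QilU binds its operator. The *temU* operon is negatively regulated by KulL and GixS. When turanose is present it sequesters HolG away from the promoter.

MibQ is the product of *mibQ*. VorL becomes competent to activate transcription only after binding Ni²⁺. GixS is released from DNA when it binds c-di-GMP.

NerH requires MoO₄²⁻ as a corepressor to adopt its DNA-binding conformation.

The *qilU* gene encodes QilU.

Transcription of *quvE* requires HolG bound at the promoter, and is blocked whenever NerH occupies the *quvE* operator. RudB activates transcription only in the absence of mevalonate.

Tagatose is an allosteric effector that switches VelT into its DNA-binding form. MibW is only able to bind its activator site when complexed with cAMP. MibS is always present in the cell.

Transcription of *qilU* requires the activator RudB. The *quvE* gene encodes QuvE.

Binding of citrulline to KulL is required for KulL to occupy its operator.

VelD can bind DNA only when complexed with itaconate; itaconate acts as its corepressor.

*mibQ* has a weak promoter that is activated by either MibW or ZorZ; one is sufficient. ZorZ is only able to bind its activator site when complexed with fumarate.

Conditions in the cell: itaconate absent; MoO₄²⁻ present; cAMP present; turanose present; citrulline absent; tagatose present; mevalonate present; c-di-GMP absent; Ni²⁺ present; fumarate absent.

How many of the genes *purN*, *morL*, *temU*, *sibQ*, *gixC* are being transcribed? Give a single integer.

MibS is produced constitutively and is active.
Ni²⁺ is present, so VorL is active.
No repressor is bound and MibS and VorL are active, so *purN* is transcribed.
→ *purN* is ON.
Tagatose is present, so VelT is active.
cAMP is present, so MibW is active.
Fumarate is absent, so ZorZ is inactive.
Activator MibW is present, so *mibQ* is transcribed.
So MibQ is produced and active.
No repressor is bound and VelT and MibQ are active, so *morL* is transcribed.
→ *morL* is ON.
Citrulline is absent, so KulL is inactive.
c-di-GMP is absent, so GixS is active.
With repressor GixS bound, *temU* is not transcribed.
→ *temU* is OFF.
Mevalonate is present, so RudB is inactive.
Required activator RudB is absent, so *qilU* is not transcribed.
So QilU is not produced.
With no repressor bound, *sibQ* is transcribed.
→ *sibQ* is ON.
Itaconate is absent, so VelD is inactive.
MoO₄²⁻ is present, so NerH is active.
Turanose is present, so HolG is inactive.
With repressor NerH bound, *quvE* is not transcribed.
So QuvE is not produced.
Required activator QuvE is absent, so *gixC* is not transcribed.
→ *gixC* is OFF.
3 of the 5 genes are transcribed.

3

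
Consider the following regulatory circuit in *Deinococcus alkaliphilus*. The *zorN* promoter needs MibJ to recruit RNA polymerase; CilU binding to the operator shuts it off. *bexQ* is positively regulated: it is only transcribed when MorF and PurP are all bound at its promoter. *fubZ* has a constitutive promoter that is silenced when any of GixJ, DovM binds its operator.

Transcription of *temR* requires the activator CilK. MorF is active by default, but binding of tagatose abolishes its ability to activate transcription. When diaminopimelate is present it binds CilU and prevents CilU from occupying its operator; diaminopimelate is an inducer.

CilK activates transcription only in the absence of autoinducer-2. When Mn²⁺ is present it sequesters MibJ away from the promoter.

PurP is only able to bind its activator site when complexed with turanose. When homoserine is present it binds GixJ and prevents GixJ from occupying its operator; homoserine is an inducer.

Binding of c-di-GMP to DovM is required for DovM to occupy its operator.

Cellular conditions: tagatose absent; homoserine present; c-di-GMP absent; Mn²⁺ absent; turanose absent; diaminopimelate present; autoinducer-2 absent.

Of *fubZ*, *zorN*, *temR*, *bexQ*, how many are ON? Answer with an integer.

Homoserine is present, so GixJ is inactive.
c-di-GMP is absent, so DovM is inactive.
With no repressor bound, *fubZ* is transcribed.
→ *fubZ* is ON.
Diaminopimelate is present, so CilU is inactive.
Mn²⁺ is absent, so MibJ is active.
No repressor is bound and MibJ is active, so *zorN* is transcribed.
→ *zorN* is ON.
Autoinducer-2 is absent, so CilK is active.
No repressor is bound and CilK is active, so *temR* is transcribed.
→ *temR* is ON.
Tagatose is absent, so MorF is active.
Turanose is absent, so PurP is inactive.
Required activator PurP is absent, so *bexQ* is not transcribed.
→ *bexQ* is OFF.
3 of the 4 genes are transcribed.

3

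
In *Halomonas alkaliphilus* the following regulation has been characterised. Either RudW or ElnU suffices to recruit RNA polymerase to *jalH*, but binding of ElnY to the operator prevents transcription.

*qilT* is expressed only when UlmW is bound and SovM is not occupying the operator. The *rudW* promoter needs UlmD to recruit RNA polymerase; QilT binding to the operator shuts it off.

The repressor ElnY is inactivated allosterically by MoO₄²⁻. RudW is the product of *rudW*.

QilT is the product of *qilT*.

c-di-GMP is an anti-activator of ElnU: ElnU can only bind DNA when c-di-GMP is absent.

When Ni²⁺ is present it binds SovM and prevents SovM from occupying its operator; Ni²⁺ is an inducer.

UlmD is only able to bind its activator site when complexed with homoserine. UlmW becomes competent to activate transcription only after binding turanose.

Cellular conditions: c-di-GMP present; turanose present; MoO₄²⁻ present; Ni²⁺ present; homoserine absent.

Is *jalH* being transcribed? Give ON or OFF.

OFF

Homoserine is absent, so UlmD is inactive.
Turanose is present, so UlmW is active.
Ni²⁺ is present, so SovM is inactive.
No repressor is bound and UlmW is active, so *qilT* is transcribed.
So QilT is produced and active.
With repressor QilT bound, *rudW* is not transcribed.
So RudW is not produced.
c-di-GMP is present, so ElnU is inactive.
MoO₄²⁻ is present, so ElnY is inactive.
No activator is available at the *jalH* promoter, so *jalH* is not transcribed.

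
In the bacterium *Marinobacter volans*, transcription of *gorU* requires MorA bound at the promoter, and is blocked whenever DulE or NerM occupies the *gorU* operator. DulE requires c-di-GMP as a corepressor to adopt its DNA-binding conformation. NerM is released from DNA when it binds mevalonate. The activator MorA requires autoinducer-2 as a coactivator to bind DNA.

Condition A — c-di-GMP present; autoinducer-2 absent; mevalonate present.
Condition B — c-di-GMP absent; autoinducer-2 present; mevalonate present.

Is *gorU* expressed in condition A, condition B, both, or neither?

B only

Condition A:
c-di-GMP is present, so DulE is active.
Autoinducer-2 is absent, so MorA is inactive.
Mevalonate is present, so NerM is inactive.
With repressor DulE bound, *gorU* is not transcribed.
→ *gorU* is OFF in A.
Condition B:
c-di-GMP is absent, so DulE is inactive.
Autoinducer-2 is present, so MorA is active.
Mevalonate is present, so NerM is inactive.
No repressor is bound and MorA is active, so *gorU* is transcribed.
→ *gorU* is ON in B.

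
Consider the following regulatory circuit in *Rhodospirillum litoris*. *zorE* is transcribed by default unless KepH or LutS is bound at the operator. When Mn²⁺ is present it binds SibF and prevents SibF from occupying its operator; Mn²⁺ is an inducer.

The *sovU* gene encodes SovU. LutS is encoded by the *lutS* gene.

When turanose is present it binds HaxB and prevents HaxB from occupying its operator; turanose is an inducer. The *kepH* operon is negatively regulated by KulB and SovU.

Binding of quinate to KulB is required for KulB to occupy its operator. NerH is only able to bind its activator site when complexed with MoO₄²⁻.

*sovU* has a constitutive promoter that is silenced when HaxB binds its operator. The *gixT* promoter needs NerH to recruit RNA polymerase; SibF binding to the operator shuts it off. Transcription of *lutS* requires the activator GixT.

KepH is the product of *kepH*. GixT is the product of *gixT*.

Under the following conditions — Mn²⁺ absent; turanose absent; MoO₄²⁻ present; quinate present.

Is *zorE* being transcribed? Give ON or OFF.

ON

Quinate is present, so KulB is active.
Turanose is absent, so HaxB is active.
With repressor HaxB bound, *sovU* is not transcribed.
So SovU is not produced.
With repressor KulB bound, *kepH* is not transcribed.
So KepH is not produced.
MoO₄²⁻ is present, so NerH is active.
Mn²⁺ is absent, so SibF is active.
With repressor SibF bound, *gixT* is not transcribed.
So GixT is not produced.
Required activator GixT is absent, so *lutS* is not transcribed.
So LutS is not produced.
With no repressor bound, *zorE* is transcribed.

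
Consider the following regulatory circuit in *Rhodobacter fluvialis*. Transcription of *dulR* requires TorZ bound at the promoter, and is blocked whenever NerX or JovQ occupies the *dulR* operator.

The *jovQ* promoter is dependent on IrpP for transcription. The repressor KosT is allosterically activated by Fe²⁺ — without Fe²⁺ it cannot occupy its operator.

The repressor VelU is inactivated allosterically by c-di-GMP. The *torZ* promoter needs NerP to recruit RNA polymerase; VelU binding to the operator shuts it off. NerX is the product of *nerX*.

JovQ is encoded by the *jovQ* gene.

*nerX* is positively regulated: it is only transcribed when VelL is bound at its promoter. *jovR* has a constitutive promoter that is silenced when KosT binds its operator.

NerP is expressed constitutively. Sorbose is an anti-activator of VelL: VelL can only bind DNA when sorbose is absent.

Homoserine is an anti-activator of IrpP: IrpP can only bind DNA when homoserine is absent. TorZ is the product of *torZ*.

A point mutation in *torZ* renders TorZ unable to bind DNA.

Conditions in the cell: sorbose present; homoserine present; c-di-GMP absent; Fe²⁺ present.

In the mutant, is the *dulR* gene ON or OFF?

Sorbose is present, so VelL is inactive.
Required activator VelL is absent, so *nerX* is not transcribed.
So NerX is not produced.
TorZ is non-functional in this strain, so it has no effect.
Homoserine is present, so IrpP is inactive.
Required activator IrpP is absent, so *jovQ* is not transcribed.
So JovQ is not produced.
Required activator TorZ is absent, so *dulR* is not transcribed.

OFF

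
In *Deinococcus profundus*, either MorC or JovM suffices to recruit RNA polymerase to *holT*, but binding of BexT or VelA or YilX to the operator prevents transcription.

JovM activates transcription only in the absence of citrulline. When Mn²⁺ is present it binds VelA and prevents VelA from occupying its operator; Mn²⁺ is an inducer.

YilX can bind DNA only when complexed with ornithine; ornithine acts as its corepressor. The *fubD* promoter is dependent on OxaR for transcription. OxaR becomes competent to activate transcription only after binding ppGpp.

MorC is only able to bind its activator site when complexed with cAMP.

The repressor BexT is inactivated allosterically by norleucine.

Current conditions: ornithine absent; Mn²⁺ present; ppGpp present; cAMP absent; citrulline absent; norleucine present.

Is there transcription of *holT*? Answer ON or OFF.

ON

Norleucine is present, so BexT is inactive.
Mn²⁺ is present, so VelA is inactive.
cAMP is absent, so MorC is inactive.
Ornithine is absent, so YilX is inactive.
Citrulline is absent, so JovM is active.
Activator JovM is present, so *holT* is transcribed.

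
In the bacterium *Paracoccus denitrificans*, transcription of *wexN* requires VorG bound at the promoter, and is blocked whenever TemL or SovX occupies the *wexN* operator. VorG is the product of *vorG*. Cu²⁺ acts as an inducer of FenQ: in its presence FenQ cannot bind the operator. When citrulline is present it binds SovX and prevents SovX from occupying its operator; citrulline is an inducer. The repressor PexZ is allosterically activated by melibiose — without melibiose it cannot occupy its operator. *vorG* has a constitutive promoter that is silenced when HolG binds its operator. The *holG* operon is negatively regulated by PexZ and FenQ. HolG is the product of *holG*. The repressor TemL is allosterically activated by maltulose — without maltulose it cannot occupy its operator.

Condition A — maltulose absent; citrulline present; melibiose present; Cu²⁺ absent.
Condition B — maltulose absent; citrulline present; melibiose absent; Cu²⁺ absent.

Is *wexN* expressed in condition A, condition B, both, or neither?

both

Condition A:
Maltulose is absent, so TemL is inactive.
Citrulline is present, so SovX is inactive.
Melibiose is present, so PexZ is active.
Cu²⁺ is absent, so FenQ is active.
With repressor PexZ bound, *holG* is not transcribed.
So HolG is not produced.
With no repressor bound, *vorG* is transcribed.
So VorG is produced and active.
No repressor is bound and VorG is active, so *wexN* is transcribed.
→ *wexN* is ON in A.
Condition B:
Maltulose is absent, so TemL is inactive.
Citrulline is present, so SovX is inactive.
Melibiose is absent, so PexZ is inactive.
Cu²⁺ is absent, so FenQ is active.
With repressor FenQ bound, *holG* is not transcribed.
So HolG is not produced.
With no repressor bound, *vorG* is transcribed.
So VorG is produced and active.
No repressor is bound and VorG is active, so *wexN* is transcribed.
→ *wexN* is ON in B.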